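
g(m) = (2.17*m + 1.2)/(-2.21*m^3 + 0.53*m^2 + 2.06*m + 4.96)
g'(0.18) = 0.29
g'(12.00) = 0.00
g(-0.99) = -0.17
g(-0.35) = 0.10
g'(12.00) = 0.00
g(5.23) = -0.04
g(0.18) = 0.30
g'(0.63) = 0.36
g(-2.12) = -0.14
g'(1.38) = 4.95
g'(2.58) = 0.37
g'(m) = (2.17*m + 1.2)*(6.63*m^2 - 1.06*m - 2.06)/(-2.21*m^3 + 0.53*m^2 + 2.06*m + 4.96)^2 + 2.17/(-2.21*m^3 + 0.53*m^2 + 2.06*m + 4.96) = (9.5914*m^3 + 6.8059*m^2 - 1.272*m + 8.2912)/(4.8841*m^6 - 2.3426*m^5 - 8.8243*m^4 - 19.7396*m^3 + 9.5012*m^2 + 20.4352*m + 24.6016)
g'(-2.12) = -0.09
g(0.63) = 0.43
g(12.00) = -0.01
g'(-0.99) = 0.22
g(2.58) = -0.28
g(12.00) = -0.01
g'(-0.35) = 0.47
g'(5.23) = 0.02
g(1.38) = 1.40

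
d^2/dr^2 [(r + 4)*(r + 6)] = 2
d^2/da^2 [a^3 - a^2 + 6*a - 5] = 6*a - 2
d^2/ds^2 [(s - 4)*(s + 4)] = 2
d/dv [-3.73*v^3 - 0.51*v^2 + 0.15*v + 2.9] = -11.19*v^2 - 1.02*v + 0.15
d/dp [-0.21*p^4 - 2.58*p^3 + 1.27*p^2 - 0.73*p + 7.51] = -0.84*p^3 - 7.74*p^2 + 2.54*p - 0.73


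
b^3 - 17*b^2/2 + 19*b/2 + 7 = (b - 7)*(b - 2)*(b + 1/2)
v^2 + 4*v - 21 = (v - 3)*(v + 7)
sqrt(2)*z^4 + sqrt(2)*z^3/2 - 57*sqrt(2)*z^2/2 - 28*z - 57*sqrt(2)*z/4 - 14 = (z + 1/2)*(z - 4*sqrt(2))*(z + 7*sqrt(2)/2)*(sqrt(2)*z + 1)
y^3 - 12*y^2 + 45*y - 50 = (y - 5)^2*(y - 2)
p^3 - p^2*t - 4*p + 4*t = (p - 2)*(p + 2)*(p - t)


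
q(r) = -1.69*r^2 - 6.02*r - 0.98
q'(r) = -3.38*r - 6.02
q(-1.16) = 3.73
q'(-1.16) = -2.10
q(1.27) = -11.35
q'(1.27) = -10.31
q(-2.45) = 3.62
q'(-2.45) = 2.26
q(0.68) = -5.86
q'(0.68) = -8.32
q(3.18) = -37.21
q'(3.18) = -16.77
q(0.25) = -2.59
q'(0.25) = -6.86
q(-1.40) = 4.14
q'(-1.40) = -1.29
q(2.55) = -27.32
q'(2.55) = -14.64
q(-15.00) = -290.93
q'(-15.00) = 44.68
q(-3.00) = 1.87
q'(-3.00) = 4.12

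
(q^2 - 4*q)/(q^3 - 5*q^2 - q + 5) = q*(q - 4)/(q^3 - 5*q^2 - q + 5)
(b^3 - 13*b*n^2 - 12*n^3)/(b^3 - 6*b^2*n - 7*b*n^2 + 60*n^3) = (b + n)/(b - 5*n)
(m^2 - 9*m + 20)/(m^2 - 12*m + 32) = (m - 5)/(m - 8)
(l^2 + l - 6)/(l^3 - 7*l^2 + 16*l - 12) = (l + 3)/(l^2 - 5*l + 6)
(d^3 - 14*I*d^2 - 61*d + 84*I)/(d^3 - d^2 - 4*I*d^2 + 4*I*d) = (d^2 - 10*I*d - 21)/(d*(d - 1))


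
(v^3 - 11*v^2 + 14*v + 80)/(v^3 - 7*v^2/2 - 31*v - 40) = 2*(v - 5)/(2*v + 5)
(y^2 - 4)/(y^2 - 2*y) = (y + 2)/y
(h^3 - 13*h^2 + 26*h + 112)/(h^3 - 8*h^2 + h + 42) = (h - 8)/(h - 3)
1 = 1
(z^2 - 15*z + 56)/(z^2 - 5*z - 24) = (z - 7)/(z + 3)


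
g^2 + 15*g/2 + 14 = (g + 7/2)*(g + 4)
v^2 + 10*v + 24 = (v + 4)*(v + 6)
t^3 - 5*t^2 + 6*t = t*(t - 3)*(t - 2)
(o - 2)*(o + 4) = o^2 + 2*o - 8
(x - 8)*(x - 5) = x^2 - 13*x + 40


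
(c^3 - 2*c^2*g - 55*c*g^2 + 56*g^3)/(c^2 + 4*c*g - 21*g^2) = (c^2 - 9*c*g + 8*g^2)/(c - 3*g)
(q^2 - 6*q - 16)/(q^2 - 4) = (q - 8)/(q - 2)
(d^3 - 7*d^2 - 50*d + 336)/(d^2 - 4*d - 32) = (d^2 + d - 42)/(d + 4)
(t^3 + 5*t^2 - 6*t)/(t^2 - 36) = t*(t - 1)/(t - 6)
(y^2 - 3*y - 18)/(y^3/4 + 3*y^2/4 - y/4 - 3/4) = 4*(y - 6)/(y^2 - 1)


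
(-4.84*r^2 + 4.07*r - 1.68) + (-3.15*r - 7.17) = -4.84*r^2 + 0.92*r - 8.85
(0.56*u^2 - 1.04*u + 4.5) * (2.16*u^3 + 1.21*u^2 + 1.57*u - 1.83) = 1.2096*u^5 - 1.5688*u^4 + 9.3408*u^3 + 2.7874*u^2 + 8.9682*u - 8.235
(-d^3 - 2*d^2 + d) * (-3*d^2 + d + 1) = 3*d^5 + 5*d^4 - 6*d^3 - d^2 + d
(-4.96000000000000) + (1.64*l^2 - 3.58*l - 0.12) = 1.64*l^2 - 3.58*l - 5.08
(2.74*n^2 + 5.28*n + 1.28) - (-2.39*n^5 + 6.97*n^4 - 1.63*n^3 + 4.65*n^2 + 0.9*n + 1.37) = 2.39*n^5 - 6.97*n^4 + 1.63*n^3 - 1.91*n^2 + 4.38*n - 0.0900000000000001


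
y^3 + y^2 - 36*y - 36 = (y - 6)*(y + 1)*(y + 6)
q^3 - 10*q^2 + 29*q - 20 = (q - 5)*(q - 4)*(q - 1)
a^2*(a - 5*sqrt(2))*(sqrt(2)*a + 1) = sqrt(2)*a^4 - 9*a^3 - 5*sqrt(2)*a^2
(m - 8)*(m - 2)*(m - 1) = m^3 - 11*m^2 + 26*m - 16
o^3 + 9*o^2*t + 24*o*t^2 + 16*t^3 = (o + t)*(o + 4*t)^2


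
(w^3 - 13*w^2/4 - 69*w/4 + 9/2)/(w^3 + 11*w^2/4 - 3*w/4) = (w - 6)/w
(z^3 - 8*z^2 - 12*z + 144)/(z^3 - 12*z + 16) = (z^2 - 12*z + 36)/(z^2 - 4*z + 4)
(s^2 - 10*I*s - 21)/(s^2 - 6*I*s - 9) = (s - 7*I)/(s - 3*I)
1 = 1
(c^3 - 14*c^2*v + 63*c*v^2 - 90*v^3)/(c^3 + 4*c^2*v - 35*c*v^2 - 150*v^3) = (c^2 - 8*c*v + 15*v^2)/(c^2 + 10*c*v + 25*v^2)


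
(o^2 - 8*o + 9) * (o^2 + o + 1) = o^4 - 7*o^3 + 2*o^2 + o + 9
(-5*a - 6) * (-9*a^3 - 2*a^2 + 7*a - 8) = 45*a^4 + 64*a^3 - 23*a^2 - 2*a + 48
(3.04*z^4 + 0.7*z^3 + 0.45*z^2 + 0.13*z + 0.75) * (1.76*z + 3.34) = 5.3504*z^5 + 11.3856*z^4 + 3.13*z^3 + 1.7318*z^2 + 1.7542*z + 2.505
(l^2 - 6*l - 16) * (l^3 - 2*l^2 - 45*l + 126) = l^5 - 8*l^4 - 49*l^3 + 428*l^2 - 36*l - 2016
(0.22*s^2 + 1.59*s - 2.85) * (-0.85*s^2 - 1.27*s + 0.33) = -0.187*s^4 - 1.6309*s^3 + 0.4758*s^2 + 4.1442*s - 0.9405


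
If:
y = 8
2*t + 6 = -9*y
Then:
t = -39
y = 8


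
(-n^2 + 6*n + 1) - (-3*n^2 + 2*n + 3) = 2*n^2 + 4*n - 2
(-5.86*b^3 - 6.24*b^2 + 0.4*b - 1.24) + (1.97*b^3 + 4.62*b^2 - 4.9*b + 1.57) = -3.89*b^3 - 1.62*b^2 - 4.5*b + 0.33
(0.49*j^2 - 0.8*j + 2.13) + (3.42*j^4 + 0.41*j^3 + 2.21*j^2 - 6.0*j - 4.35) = 3.42*j^4 + 0.41*j^3 + 2.7*j^2 - 6.8*j - 2.22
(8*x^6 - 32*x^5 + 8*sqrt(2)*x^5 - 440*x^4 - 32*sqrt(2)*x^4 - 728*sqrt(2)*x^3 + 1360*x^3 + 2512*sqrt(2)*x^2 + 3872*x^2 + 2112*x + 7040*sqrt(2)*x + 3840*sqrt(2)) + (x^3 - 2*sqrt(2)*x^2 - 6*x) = 8*x^6 - 32*x^5 + 8*sqrt(2)*x^5 - 440*x^4 - 32*sqrt(2)*x^4 - 728*sqrt(2)*x^3 + 1361*x^3 + 2510*sqrt(2)*x^2 + 3872*x^2 + 2106*x + 7040*sqrt(2)*x + 3840*sqrt(2)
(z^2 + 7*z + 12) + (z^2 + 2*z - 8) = 2*z^2 + 9*z + 4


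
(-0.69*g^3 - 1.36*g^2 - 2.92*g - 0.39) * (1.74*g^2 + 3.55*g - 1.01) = -1.2006*g^5 - 4.8159*g^4 - 9.2119*g^3 - 9.671*g^2 + 1.5647*g + 0.3939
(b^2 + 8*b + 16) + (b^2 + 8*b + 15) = 2*b^2 + 16*b + 31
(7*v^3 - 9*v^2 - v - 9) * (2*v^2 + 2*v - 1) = 14*v^5 - 4*v^4 - 27*v^3 - 11*v^2 - 17*v + 9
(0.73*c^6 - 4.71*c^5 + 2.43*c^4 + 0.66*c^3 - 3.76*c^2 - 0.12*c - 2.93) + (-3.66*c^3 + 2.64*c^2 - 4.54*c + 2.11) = 0.73*c^6 - 4.71*c^5 + 2.43*c^4 - 3.0*c^3 - 1.12*c^2 - 4.66*c - 0.82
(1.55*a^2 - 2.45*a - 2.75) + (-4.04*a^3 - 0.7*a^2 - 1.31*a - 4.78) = -4.04*a^3 + 0.85*a^2 - 3.76*a - 7.53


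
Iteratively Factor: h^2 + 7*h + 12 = (h + 4)*(h + 3)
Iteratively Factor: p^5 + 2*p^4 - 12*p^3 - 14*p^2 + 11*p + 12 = (p + 4)*(p^4 - 2*p^3 - 4*p^2 + 2*p + 3) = (p - 1)*(p + 4)*(p^3 - p^2 - 5*p - 3) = (p - 1)*(p + 1)*(p + 4)*(p^2 - 2*p - 3) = (p - 3)*(p - 1)*(p + 1)*(p + 4)*(p + 1)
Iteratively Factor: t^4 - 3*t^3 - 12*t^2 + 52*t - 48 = (t - 2)*(t^3 - t^2 - 14*t + 24) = (t - 2)^2*(t^2 + t - 12) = (t - 3)*(t - 2)^2*(t + 4)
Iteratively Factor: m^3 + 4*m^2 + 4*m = (m + 2)*(m^2 + 2*m) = (m + 2)^2*(m)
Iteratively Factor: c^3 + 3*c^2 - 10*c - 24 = (c + 4)*(c^2 - c - 6) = (c - 3)*(c + 4)*(c + 2)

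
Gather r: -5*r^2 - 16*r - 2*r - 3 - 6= -5*r^2 - 18*r - 9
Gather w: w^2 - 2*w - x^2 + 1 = w^2 - 2*w - x^2 + 1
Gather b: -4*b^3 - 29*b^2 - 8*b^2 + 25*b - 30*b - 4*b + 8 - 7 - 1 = -4*b^3 - 37*b^2 - 9*b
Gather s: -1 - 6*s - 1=-6*s - 2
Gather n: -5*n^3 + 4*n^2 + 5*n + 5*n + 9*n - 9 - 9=-5*n^3 + 4*n^2 + 19*n - 18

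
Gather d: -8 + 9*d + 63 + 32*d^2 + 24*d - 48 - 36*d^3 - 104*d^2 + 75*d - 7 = -36*d^3 - 72*d^2 + 108*d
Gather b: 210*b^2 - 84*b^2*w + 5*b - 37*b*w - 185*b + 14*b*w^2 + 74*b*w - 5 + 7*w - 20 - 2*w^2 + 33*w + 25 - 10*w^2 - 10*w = b^2*(210 - 84*w) + b*(14*w^2 + 37*w - 180) - 12*w^2 + 30*w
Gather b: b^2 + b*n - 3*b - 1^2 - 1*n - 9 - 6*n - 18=b^2 + b*(n - 3) - 7*n - 28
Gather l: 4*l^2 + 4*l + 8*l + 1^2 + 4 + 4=4*l^2 + 12*l + 9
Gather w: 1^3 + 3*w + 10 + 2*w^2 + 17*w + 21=2*w^2 + 20*w + 32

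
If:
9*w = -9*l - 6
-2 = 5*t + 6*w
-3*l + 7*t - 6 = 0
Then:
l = 16/27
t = 10/9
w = -34/27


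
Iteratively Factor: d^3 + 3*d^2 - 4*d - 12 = (d + 2)*(d^2 + d - 6) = (d + 2)*(d + 3)*(d - 2)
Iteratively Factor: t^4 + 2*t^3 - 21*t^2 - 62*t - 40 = (t + 2)*(t^3 - 21*t - 20) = (t - 5)*(t + 2)*(t^2 + 5*t + 4) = (t - 5)*(t + 2)*(t + 4)*(t + 1)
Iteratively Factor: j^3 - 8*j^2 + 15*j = (j - 5)*(j^2 - 3*j) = j*(j - 5)*(j - 3)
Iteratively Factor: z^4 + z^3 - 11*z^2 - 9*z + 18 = (z - 1)*(z^3 + 2*z^2 - 9*z - 18) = (z - 1)*(z + 2)*(z^2 - 9) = (z - 1)*(z + 2)*(z + 3)*(z - 3)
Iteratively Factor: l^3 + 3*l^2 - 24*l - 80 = (l + 4)*(l^2 - l - 20) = (l - 5)*(l + 4)*(l + 4)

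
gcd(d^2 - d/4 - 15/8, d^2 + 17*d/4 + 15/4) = d + 5/4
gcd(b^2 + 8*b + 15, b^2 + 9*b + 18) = b + 3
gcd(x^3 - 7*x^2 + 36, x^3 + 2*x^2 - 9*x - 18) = x^2 - x - 6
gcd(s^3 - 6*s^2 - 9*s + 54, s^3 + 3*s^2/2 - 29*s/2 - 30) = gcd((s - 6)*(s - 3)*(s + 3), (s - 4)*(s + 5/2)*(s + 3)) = s + 3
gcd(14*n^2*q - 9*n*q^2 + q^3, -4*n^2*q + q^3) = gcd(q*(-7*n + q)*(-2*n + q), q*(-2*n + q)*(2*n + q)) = -2*n*q + q^2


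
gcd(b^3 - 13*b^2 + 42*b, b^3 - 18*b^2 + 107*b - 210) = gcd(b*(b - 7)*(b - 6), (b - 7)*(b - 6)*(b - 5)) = b^2 - 13*b + 42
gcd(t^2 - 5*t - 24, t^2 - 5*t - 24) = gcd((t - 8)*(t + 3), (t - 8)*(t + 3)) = t^2 - 5*t - 24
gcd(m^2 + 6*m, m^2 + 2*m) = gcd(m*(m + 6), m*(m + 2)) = m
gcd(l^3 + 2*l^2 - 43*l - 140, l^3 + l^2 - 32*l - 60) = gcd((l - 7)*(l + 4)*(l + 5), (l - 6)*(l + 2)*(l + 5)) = l + 5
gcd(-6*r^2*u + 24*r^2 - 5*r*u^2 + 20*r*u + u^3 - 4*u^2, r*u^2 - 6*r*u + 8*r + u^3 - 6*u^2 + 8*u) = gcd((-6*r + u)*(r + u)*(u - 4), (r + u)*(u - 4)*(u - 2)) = r*u - 4*r + u^2 - 4*u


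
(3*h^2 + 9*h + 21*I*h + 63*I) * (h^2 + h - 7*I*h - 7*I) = 3*h^4 + 12*h^3 + 156*h^2 + 588*h + 441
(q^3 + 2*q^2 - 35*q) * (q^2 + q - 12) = q^5 + 3*q^4 - 45*q^3 - 59*q^2 + 420*q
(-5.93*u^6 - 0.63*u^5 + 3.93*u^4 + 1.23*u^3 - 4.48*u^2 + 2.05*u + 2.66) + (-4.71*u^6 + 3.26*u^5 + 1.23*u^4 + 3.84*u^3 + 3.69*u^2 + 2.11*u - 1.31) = -10.64*u^6 + 2.63*u^5 + 5.16*u^4 + 5.07*u^3 - 0.79*u^2 + 4.16*u + 1.35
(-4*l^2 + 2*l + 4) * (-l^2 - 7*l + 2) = 4*l^4 + 26*l^3 - 26*l^2 - 24*l + 8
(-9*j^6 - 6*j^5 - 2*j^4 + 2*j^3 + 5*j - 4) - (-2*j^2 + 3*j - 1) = -9*j^6 - 6*j^5 - 2*j^4 + 2*j^3 + 2*j^2 + 2*j - 3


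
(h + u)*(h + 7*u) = h^2 + 8*h*u + 7*u^2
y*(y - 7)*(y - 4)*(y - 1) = y^4 - 12*y^3 + 39*y^2 - 28*y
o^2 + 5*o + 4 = (o + 1)*(o + 4)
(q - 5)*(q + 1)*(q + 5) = q^3 + q^2 - 25*q - 25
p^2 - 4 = (p - 2)*(p + 2)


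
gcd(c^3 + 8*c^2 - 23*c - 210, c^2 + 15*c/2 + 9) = c + 6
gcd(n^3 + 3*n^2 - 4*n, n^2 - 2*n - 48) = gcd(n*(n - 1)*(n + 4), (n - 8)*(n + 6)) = 1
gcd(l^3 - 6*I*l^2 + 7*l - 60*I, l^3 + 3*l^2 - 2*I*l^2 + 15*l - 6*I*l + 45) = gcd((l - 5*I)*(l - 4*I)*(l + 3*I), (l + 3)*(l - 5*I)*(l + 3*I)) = l^2 - 2*I*l + 15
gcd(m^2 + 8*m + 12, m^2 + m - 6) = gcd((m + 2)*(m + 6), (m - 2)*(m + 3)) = 1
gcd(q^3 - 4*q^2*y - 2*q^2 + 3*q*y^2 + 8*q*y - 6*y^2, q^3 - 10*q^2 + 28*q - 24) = q - 2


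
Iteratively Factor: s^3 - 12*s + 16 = (s - 2)*(s^2 + 2*s - 8) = (s - 2)^2*(s + 4)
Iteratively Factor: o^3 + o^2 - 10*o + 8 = (o + 4)*(o^2 - 3*o + 2) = (o - 2)*(o + 4)*(o - 1)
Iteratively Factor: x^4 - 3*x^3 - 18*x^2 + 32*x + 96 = (x + 2)*(x^3 - 5*x^2 - 8*x + 48) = (x - 4)*(x + 2)*(x^2 - x - 12) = (x - 4)^2*(x + 2)*(x + 3)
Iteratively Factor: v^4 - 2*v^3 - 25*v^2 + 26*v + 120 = (v + 4)*(v^3 - 6*v^2 - v + 30) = (v - 5)*(v + 4)*(v^2 - v - 6) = (v - 5)*(v - 3)*(v + 4)*(v + 2)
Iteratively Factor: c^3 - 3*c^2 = (c - 3)*(c^2) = c*(c - 3)*(c)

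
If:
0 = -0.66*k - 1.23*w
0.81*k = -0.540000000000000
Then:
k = -0.67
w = 0.36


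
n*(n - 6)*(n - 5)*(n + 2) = n^4 - 9*n^3 + 8*n^2 + 60*n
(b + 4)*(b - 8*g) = b^2 - 8*b*g + 4*b - 32*g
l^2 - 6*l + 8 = (l - 4)*(l - 2)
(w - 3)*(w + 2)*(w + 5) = w^3 + 4*w^2 - 11*w - 30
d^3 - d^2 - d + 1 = (d - 1)^2*(d + 1)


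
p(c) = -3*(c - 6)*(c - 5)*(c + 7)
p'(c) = -3*(c - 6)*(c - 5) - 3*(c - 6)*(c + 7) - 3*(c - 5)*(c + 7) = -9*c^2 + 24*c + 141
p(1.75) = -362.58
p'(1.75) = 155.44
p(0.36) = -577.82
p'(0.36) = 148.47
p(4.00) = -66.00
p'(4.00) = 93.00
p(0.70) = -526.45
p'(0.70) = 153.39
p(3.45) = -123.91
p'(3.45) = 116.68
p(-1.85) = -830.79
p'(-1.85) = 65.80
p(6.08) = -3.39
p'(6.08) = -45.78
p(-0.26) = -665.80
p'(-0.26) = 134.15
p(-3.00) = -864.00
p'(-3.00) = -12.00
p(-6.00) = -396.00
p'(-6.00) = -327.00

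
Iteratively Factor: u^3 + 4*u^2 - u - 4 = (u - 1)*(u^2 + 5*u + 4) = (u - 1)*(u + 1)*(u + 4)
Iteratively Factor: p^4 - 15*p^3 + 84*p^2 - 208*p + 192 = (p - 4)*(p^3 - 11*p^2 + 40*p - 48) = (p - 4)^2*(p^2 - 7*p + 12) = (p - 4)^3*(p - 3)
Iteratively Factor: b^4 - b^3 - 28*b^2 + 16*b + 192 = (b - 4)*(b^3 + 3*b^2 - 16*b - 48) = (b - 4)*(b + 4)*(b^2 - b - 12) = (b - 4)^2*(b + 4)*(b + 3)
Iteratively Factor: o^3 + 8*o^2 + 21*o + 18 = (o + 3)*(o^2 + 5*o + 6) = (o + 3)^2*(o + 2)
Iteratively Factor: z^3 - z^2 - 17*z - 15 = (z - 5)*(z^2 + 4*z + 3) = (z - 5)*(z + 3)*(z + 1)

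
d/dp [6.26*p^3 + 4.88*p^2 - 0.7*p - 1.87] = 18.78*p^2 + 9.76*p - 0.7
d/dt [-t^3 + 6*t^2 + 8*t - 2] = -3*t^2 + 12*t + 8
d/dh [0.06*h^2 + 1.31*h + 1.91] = 0.12*h + 1.31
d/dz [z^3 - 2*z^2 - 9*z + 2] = 3*z^2 - 4*z - 9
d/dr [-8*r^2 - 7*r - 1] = -16*r - 7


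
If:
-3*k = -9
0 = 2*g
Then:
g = 0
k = 3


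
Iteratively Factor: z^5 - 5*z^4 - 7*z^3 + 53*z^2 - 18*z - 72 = (z + 3)*(z^4 - 8*z^3 + 17*z^2 + 2*z - 24) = (z - 2)*(z + 3)*(z^3 - 6*z^2 + 5*z + 12) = (z - 3)*(z - 2)*(z + 3)*(z^2 - 3*z - 4) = (z - 3)*(z - 2)*(z + 1)*(z + 3)*(z - 4)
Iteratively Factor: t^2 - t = (t - 1)*(t)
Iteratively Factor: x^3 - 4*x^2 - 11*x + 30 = (x + 3)*(x^2 - 7*x + 10) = (x - 2)*(x + 3)*(x - 5)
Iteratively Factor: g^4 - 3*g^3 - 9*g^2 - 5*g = (g + 1)*(g^3 - 4*g^2 - 5*g) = (g - 5)*(g + 1)*(g^2 + g) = g*(g - 5)*(g + 1)*(g + 1)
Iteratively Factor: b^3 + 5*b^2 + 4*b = (b + 1)*(b^2 + 4*b) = (b + 1)*(b + 4)*(b)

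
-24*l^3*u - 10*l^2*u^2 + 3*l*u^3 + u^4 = u*(-3*l + u)*(2*l + u)*(4*l + u)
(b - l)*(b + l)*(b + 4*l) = b^3 + 4*b^2*l - b*l^2 - 4*l^3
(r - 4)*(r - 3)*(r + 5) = r^3 - 2*r^2 - 23*r + 60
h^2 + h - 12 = (h - 3)*(h + 4)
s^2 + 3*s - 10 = (s - 2)*(s + 5)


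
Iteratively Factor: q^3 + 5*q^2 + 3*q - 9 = (q - 1)*(q^2 + 6*q + 9) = (q - 1)*(q + 3)*(q + 3)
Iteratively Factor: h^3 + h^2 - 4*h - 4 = (h + 2)*(h^2 - h - 2) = (h + 1)*(h + 2)*(h - 2)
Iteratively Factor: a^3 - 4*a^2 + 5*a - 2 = (a - 1)*(a^2 - 3*a + 2) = (a - 1)^2*(a - 2)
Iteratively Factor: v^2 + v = (v + 1)*(v)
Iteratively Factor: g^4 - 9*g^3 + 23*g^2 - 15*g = (g - 3)*(g^3 - 6*g^2 + 5*g) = (g - 5)*(g - 3)*(g^2 - g) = g*(g - 5)*(g - 3)*(g - 1)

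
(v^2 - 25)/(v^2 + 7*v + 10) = (v - 5)/(v + 2)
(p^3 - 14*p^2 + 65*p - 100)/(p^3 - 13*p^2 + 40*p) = (p^2 - 9*p + 20)/(p*(p - 8))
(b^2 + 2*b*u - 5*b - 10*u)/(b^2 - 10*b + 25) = (b + 2*u)/(b - 5)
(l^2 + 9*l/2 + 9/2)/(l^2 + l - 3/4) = 2*(l + 3)/(2*l - 1)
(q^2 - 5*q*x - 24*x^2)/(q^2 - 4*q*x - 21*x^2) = (-q + 8*x)/(-q + 7*x)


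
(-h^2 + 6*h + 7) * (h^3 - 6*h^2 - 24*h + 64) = -h^5 + 12*h^4 - 5*h^3 - 250*h^2 + 216*h + 448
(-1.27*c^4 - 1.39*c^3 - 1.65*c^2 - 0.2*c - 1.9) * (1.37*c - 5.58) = -1.7399*c^5 + 5.1823*c^4 + 5.4957*c^3 + 8.933*c^2 - 1.487*c + 10.602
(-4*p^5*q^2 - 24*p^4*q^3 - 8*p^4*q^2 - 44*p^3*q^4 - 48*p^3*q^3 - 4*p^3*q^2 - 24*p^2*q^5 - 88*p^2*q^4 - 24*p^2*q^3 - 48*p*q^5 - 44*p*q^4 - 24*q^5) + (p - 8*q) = -4*p^5*q^2 - 24*p^4*q^3 - 8*p^4*q^2 - 44*p^3*q^4 - 48*p^3*q^3 - 4*p^3*q^2 - 24*p^2*q^5 - 88*p^2*q^4 - 24*p^2*q^3 - 48*p*q^5 - 44*p*q^4 + p - 24*q^5 - 8*q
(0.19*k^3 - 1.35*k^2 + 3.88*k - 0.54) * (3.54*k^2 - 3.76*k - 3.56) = 0.6726*k^5 - 5.4934*k^4 + 18.1348*k^3 - 11.6944*k^2 - 11.7824*k + 1.9224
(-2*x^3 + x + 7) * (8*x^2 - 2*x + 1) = -16*x^5 + 4*x^4 + 6*x^3 + 54*x^2 - 13*x + 7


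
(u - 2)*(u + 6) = u^2 + 4*u - 12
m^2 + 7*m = m*(m + 7)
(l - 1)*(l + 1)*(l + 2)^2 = l^4 + 4*l^3 + 3*l^2 - 4*l - 4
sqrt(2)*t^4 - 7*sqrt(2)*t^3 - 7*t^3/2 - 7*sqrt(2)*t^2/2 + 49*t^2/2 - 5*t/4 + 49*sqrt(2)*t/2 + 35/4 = (t - 7)*(t - 5*sqrt(2)/2)*(t + sqrt(2)/2)*(sqrt(2)*t + 1/2)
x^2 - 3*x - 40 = (x - 8)*(x + 5)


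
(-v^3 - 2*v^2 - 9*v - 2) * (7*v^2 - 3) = -7*v^5 - 14*v^4 - 60*v^3 - 8*v^2 + 27*v + 6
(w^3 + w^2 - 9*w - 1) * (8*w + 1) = 8*w^4 + 9*w^3 - 71*w^2 - 17*w - 1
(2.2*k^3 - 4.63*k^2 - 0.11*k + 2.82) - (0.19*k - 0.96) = 2.2*k^3 - 4.63*k^2 - 0.3*k + 3.78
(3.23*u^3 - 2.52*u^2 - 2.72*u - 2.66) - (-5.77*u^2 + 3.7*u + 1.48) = 3.23*u^3 + 3.25*u^2 - 6.42*u - 4.14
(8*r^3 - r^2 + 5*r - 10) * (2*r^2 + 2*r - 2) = 16*r^5 + 14*r^4 - 8*r^3 - 8*r^2 - 30*r + 20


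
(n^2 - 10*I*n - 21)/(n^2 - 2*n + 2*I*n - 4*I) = (n^2 - 10*I*n - 21)/(n^2 + 2*n*(-1 + I) - 4*I)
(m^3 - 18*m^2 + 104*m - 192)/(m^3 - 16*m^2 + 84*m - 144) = (m - 8)/(m - 6)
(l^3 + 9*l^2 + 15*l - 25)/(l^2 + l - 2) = (l^2 + 10*l + 25)/(l + 2)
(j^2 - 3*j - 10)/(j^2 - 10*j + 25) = (j + 2)/(j - 5)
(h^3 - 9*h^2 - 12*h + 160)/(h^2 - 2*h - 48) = (h^2 - h - 20)/(h + 6)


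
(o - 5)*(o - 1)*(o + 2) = o^3 - 4*o^2 - 7*o + 10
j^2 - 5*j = j*(j - 5)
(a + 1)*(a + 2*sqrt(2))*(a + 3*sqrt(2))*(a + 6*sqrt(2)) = a^4 + a^3 + 11*sqrt(2)*a^3 + 11*sqrt(2)*a^2 + 72*a^2 + 72*a + 72*sqrt(2)*a + 72*sqrt(2)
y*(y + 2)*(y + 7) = y^3 + 9*y^2 + 14*y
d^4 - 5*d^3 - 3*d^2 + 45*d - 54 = (d - 3)^2*(d - 2)*(d + 3)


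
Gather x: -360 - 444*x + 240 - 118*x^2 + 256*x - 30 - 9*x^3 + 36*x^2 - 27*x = -9*x^3 - 82*x^2 - 215*x - 150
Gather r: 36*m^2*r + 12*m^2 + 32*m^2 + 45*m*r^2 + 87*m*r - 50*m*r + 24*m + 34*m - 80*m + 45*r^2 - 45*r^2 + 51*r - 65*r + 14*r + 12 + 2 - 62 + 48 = 44*m^2 + 45*m*r^2 - 22*m + r*(36*m^2 + 37*m)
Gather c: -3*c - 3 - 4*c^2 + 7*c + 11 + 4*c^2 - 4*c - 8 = 0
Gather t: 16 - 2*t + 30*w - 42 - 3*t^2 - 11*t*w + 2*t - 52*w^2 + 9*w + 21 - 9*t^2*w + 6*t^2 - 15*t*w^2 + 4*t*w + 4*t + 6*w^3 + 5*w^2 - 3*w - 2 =t^2*(3 - 9*w) + t*(-15*w^2 - 7*w + 4) + 6*w^3 - 47*w^2 + 36*w - 7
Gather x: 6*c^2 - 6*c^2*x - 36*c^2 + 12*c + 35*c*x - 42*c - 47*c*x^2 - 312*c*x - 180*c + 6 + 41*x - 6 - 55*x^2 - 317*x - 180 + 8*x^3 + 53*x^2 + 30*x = -30*c^2 - 210*c + 8*x^3 + x^2*(-47*c - 2) + x*(-6*c^2 - 277*c - 246) - 180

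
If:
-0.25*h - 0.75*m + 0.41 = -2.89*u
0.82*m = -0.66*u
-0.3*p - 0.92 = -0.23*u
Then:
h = 13.9746341463415*u + 1.64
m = -0.804878048780488*u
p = 0.766666666666667*u - 3.06666666666667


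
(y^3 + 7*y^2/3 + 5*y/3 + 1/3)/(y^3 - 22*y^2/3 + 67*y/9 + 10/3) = 3*(y^2 + 2*y + 1)/(3*y^2 - 23*y + 30)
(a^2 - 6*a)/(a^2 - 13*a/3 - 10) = 3*a/(3*a + 5)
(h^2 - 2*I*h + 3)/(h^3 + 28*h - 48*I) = (h^2 - 2*I*h + 3)/(h^3 + 28*h - 48*I)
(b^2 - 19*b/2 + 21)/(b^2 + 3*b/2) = (2*b^2 - 19*b + 42)/(b*(2*b + 3))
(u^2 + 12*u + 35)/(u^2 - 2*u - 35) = (u + 7)/(u - 7)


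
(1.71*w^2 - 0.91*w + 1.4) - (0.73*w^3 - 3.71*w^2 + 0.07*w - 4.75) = -0.73*w^3 + 5.42*w^2 - 0.98*w + 6.15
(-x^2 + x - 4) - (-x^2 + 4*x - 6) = 2 - 3*x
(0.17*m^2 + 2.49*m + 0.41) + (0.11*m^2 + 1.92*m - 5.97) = 0.28*m^2 + 4.41*m - 5.56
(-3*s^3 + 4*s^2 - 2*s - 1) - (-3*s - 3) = -3*s^3 + 4*s^2 + s + 2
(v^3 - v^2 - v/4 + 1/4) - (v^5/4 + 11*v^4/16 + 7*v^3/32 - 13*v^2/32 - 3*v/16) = -v^5/4 - 11*v^4/16 + 25*v^3/32 - 19*v^2/32 - v/16 + 1/4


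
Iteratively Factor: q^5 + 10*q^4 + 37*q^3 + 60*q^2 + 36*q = (q)*(q^4 + 10*q^3 + 37*q^2 + 60*q + 36) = q*(q + 2)*(q^3 + 8*q^2 + 21*q + 18) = q*(q + 2)*(q + 3)*(q^2 + 5*q + 6) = q*(q + 2)^2*(q + 3)*(q + 3)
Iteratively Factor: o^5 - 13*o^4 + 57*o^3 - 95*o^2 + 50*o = (o - 5)*(o^4 - 8*o^3 + 17*o^2 - 10*o) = o*(o - 5)*(o^3 - 8*o^2 + 17*o - 10) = o*(o - 5)^2*(o^2 - 3*o + 2) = o*(o - 5)^2*(o - 1)*(o - 2)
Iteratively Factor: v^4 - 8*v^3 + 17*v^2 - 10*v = (v - 2)*(v^3 - 6*v^2 + 5*v) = (v - 2)*(v - 1)*(v^2 - 5*v) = v*(v - 2)*(v - 1)*(v - 5)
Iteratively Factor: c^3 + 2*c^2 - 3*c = (c)*(c^2 + 2*c - 3) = c*(c + 3)*(c - 1)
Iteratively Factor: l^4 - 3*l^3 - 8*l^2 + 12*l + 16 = (l - 2)*(l^3 - l^2 - 10*l - 8) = (l - 2)*(l + 2)*(l^2 - 3*l - 4) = (l - 4)*(l - 2)*(l + 2)*(l + 1)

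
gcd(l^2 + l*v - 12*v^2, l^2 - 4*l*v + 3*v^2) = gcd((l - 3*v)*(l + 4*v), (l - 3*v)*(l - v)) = -l + 3*v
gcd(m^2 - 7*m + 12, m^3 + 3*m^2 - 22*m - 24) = m - 4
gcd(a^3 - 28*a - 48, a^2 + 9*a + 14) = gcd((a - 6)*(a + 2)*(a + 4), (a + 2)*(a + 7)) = a + 2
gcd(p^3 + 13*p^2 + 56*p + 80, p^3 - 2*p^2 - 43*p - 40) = p + 5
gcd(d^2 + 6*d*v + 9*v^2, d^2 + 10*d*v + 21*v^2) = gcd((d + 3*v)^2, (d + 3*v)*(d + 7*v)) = d + 3*v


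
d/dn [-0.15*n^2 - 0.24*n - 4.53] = -0.3*n - 0.24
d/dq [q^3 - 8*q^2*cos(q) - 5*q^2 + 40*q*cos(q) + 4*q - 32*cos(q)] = 8*q^2*sin(q) + 3*q^2 - 40*q*sin(q) - 16*q*cos(q) - 10*q + 32*sin(q) + 40*cos(q) + 4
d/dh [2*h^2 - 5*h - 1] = 4*h - 5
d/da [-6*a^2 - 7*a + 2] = -12*a - 7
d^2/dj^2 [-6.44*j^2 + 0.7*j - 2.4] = -12.8800000000000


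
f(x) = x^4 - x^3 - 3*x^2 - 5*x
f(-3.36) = 148.32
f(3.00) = 12.00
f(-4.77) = 581.82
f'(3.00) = 58.00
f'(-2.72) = -91.37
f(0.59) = -4.08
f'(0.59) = -8.76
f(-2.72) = 66.26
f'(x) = 4*x^3 - 3*x^2 - 6*x - 5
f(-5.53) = 1040.21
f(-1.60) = 10.97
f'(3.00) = 58.00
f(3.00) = 12.00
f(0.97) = -7.70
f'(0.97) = -9.99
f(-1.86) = 17.32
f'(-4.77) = -478.76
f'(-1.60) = -19.46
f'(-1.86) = -29.96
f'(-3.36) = -170.44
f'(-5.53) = -740.01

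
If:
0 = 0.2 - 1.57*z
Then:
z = 0.13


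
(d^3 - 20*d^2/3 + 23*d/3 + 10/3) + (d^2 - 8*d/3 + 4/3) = d^3 - 17*d^2/3 + 5*d + 14/3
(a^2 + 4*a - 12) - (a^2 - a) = 5*a - 12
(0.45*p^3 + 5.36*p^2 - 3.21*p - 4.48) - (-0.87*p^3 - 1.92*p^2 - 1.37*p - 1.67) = 1.32*p^3 + 7.28*p^2 - 1.84*p - 2.81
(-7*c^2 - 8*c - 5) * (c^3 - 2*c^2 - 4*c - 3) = -7*c^5 + 6*c^4 + 39*c^3 + 63*c^2 + 44*c + 15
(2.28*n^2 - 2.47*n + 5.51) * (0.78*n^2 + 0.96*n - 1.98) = 1.7784*n^4 + 0.262199999999999*n^3 - 2.5878*n^2 + 10.1802*n - 10.9098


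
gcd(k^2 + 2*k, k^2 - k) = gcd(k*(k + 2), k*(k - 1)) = k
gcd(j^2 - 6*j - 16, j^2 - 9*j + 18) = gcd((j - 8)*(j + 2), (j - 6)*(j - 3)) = 1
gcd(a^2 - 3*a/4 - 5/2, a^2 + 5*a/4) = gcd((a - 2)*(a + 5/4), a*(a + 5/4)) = a + 5/4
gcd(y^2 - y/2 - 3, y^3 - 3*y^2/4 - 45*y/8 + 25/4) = y - 2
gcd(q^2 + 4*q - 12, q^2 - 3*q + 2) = q - 2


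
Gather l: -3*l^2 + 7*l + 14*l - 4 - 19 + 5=-3*l^2 + 21*l - 18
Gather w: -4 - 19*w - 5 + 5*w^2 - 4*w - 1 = 5*w^2 - 23*w - 10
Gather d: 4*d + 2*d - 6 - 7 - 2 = 6*d - 15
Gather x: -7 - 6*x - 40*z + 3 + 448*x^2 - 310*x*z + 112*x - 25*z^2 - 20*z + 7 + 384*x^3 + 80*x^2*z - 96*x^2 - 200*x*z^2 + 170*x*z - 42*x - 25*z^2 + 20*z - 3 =384*x^3 + x^2*(80*z + 352) + x*(-200*z^2 - 140*z + 64) - 50*z^2 - 40*z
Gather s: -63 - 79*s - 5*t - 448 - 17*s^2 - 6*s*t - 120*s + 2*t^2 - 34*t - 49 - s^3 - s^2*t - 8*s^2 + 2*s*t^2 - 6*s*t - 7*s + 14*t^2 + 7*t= -s^3 + s^2*(-t - 25) + s*(2*t^2 - 12*t - 206) + 16*t^2 - 32*t - 560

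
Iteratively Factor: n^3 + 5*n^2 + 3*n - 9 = (n + 3)*(n^2 + 2*n - 3) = (n - 1)*(n + 3)*(n + 3)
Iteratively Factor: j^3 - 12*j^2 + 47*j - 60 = (j - 4)*(j^2 - 8*j + 15) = (j - 4)*(j - 3)*(j - 5)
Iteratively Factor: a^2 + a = (a)*(a + 1)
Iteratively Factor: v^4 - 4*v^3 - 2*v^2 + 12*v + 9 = (v + 1)*(v^3 - 5*v^2 + 3*v + 9) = (v - 3)*(v + 1)*(v^2 - 2*v - 3) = (v - 3)*(v + 1)^2*(v - 3)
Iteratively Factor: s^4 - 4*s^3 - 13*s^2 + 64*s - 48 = (s - 3)*(s^3 - s^2 - 16*s + 16) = (s - 3)*(s - 1)*(s^2 - 16) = (s - 3)*(s - 1)*(s + 4)*(s - 4)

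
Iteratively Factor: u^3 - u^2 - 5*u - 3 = (u + 1)*(u^2 - 2*u - 3) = (u - 3)*(u + 1)*(u + 1)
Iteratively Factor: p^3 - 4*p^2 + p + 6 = (p - 2)*(p^2 - 2*p - 3) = (p - 2)*(p + 1)*(p - 3)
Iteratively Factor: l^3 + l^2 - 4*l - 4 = (l + 1)*(l^2 - 4) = (l + 1)*(l + 2)*(l - 2)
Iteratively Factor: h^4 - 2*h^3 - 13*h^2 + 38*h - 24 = (h - 2)*(h^3 - 13*h + 12) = (h - 2)*(h + 4)*(h^2 - 4*h + 3) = (h - 2)*(h - 1)*(h + 4)*(h - 3)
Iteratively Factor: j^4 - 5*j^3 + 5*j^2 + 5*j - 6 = (j - 3)*(j^3 - 2*j^2 - j + 2) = (j - 3)*(j + 1)*(j^2 - 3*j + 2) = (j - 3)*(j - 1)*(j + 1)*(j - 2)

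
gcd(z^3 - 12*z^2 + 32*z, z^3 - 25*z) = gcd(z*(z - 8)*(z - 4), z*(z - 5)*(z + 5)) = z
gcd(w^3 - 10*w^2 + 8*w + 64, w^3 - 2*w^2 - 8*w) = w^2 - 2*w - 8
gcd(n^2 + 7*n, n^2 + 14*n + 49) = n + 7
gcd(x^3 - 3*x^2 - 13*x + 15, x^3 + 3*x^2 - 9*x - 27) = x + 3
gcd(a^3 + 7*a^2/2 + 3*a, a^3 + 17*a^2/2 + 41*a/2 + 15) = a^2 + 7*a/2 + 3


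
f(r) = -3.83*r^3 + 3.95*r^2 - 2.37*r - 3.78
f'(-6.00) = -463.41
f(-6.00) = 979.92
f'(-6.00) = -463.41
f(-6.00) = 979.92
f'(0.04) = -2.07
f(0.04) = -3.87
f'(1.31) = -11.74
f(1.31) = -8.72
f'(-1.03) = -22.70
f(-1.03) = 7.04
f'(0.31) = -1.03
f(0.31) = -4.25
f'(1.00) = -5.96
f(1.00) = -6.03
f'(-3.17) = -142.87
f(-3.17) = 165.43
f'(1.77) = -24.38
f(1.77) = -16.84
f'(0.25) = -1.11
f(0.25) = -4.19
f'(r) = -11.49*r^2 + 7.9*r - 2.37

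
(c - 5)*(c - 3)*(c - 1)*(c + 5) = c^4 - 4*c^3 - 22*c^2 + 100*c - 75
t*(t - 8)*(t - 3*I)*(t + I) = t^4 - 8*t^3 - 2*I*t^3 + 3*t^2 + 16*I*t^2 - 24*t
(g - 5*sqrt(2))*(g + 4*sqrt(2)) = g^2 - sqrt(2)*g - 40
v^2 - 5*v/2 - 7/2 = (v - 7/2)*(v + 1)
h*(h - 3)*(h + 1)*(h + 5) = h^4 + 3*h^3 - 13*h^2 - 15*h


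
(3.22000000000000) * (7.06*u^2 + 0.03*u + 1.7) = 22.7332*u^2 + 0.0966*u + 5.474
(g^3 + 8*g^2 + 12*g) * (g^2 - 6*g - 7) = g^5 + 2*g^4 - 43*g^3 - 128*g^2 - 84*g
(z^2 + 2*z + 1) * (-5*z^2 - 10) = -5*z^4 - 10*z^3 - 15*z^2 - 20*z - 10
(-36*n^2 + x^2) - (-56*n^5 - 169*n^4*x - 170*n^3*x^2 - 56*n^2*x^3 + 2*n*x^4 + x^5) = 56*n^5 + 169*n^4*x + 170*n^3*x^2 + 56*n^2*x^3 - 36*n^2 - 2*n*x^4 - x^5 + x^2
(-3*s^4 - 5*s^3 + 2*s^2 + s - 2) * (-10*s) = 30*s^5 + 50*s^4 - 20*s^3 - 10*s^2 + 20*s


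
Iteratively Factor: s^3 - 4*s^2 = (s)*(s^2 - 4*s) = s*(s - 4)*(s)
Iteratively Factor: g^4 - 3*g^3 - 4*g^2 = (g)*(g^3 - 3*g^2 - 4*g) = g*(g + 1)*(g^2 - 4*g) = g*(g - 4)*(g + 1)*(g)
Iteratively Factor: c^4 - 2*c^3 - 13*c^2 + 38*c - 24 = (c + 4)*(c^3 - 6*c^2 + 11*c - 6) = (c - 1)*(c + 4)*(c^2 - 5*c + 6) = (c - 2)*(c - 1)*(c + 4)*(c - 3)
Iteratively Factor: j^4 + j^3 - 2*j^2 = (j)*(j^3 + j^2 - 2*j) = j*(j - 1)*(j^2 + 2*j) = j*(j - 1)*(j + 2)*(j)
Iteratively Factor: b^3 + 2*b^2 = (b + 2)*(b^2) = b*(b + 2)*(b)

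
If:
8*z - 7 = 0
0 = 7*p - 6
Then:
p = 6/7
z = 7/8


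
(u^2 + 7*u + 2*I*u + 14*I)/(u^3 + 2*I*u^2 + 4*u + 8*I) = (u + 7)/(u^2 + 4)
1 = 1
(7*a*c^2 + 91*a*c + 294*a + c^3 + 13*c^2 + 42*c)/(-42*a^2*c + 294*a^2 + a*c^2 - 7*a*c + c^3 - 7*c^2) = (-c^2 - 13*c - 42)/(6*a*c - 42*a - c^2 + 7*c)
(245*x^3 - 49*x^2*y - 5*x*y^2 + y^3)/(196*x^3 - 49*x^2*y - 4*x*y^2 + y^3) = (5*x - y)/(4*x - y)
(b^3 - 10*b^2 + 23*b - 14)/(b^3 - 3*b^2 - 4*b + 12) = (b^2 - 8*b + 7)/(b^2 - b - 6)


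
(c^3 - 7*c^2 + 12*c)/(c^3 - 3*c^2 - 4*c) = (c - 3)/(c + 1)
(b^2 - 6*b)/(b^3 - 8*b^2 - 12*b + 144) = b/(b^2 - 2*b - 24)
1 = 1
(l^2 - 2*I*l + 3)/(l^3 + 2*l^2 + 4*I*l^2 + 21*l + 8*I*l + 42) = (l + I)/(l^2 + l*(2 + 7*I) + 14*I)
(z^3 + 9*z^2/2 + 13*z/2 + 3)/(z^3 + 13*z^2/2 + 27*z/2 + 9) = (z + 1)/(z + 3)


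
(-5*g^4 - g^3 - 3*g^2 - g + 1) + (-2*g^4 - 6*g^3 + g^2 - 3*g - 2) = -7*g^4 - 7*g^3 - 2*g^2 - 4*g - 1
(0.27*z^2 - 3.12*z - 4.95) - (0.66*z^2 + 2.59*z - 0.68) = -0.39*z^2 - 5.71*z - 4.27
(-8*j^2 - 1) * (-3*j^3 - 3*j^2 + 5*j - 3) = 24*j^5 + 24*j^4 - 37*j^3 + 27*j^2 - 5*j + 3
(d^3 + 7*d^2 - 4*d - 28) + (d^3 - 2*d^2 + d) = 2*d^3 + 5*d^2 - 3*d - 28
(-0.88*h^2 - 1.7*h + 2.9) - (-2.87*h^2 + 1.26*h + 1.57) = 1.99*h^2 - 2.96*h + 1.33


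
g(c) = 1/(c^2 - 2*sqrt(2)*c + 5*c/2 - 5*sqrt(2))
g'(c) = (-2*c - 5/2 + 2*sqrt(2))/(c^2 - 2*sqrt(2)*c + 5*c/2 - 5*sqrt(2))^2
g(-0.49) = -0.15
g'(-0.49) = 0.03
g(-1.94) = -0.37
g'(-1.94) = 0.59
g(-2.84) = 0.52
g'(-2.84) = 1.62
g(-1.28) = -0.20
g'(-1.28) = 0.11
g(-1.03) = -0.18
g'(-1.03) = 0.07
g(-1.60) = -0.25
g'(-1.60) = 0.22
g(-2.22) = -0.71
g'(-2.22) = 2.39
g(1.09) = -0.16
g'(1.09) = -0.05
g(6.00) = 0.04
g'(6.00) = -0.02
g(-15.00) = 0.00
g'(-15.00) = 0.00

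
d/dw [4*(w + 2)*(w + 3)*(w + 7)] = 12*w^2 + 96*w + 164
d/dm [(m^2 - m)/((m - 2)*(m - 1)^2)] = (2 - m^2)/(m^4 - 6*m^3 + 13*m^2 - 12*m + 4)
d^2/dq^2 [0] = 0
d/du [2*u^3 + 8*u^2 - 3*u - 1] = 6*u^2 + 16*u - 3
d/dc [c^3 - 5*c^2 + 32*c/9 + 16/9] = 3*c^2 - 10*c + 32/9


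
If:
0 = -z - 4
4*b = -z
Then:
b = 1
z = -4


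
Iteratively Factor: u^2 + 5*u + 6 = (u + 3)*(u + 2)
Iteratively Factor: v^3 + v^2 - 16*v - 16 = (v + 4)*(v^2 - 3*v - 4) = (v + 1)*(v + 4)*(v - 4)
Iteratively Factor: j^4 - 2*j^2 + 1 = (j + 1)*(j^3 - j^2 - j + 1) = (j - 1)*(j + 1)*(j^2 - 1) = (j - 1)*(j + 1)^2*(j - 1)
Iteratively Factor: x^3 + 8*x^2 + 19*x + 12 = (x + 3)*(x^2 + 5*x + 4) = (x + 3)*(x + 4)*(x + 1)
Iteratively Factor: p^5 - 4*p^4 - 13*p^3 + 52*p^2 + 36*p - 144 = (p - 3)*(p^4 - p^3 - 16*p^2 + 4*p + 48) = (p - 3)*(p + 2)*(p^3 - 3*p^2 - 10*p + 24) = (p - 3)*(p - 2)*(p + 2)*(p^2 - p - 12) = (p - 4)*(p - 3)*(p - 2)*(p + 2)*(p + 3)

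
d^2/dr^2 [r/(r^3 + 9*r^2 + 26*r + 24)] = 2*(r*(3*r^2 + 18*r + 26)^2 - (3*r^2 + 3*r*(r + 3) + 18*r + 26)*(r^3 + 9*r^2 + 26*r + 24))/(r^3 + 9*r^2 + 26*r + 24)^3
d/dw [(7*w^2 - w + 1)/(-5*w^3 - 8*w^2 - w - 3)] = (35*w^4 - 10*w^3 - 26*w + 4)/(25*w^6 + 80*w^5 + 74*w^4 + 46*w^3 + 49*w^2 + 6*w + 9)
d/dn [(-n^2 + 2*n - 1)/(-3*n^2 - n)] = (7*n^2 - 6*n - 1)/(n^2*(9*n^2 + 6*n + 1))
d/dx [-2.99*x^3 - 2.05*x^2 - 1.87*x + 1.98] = -8.97*x^2 - 4.1*x - 1.87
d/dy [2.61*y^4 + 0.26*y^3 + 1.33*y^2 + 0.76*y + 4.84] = 10.44*y^3 + 0.78*y^2 + 2.66*y + 0.76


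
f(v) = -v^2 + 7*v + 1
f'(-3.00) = 13.00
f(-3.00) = -29.00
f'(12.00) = -17.00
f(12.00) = -59.00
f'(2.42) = 2.16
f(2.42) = 12.08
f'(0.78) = 5.44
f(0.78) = 5.85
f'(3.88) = -0.76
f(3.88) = 13.11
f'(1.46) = 4.08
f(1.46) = 9.09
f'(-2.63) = 12.26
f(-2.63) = -24.33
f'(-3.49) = 13.98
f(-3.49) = -35.61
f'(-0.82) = 8.64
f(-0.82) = -5.41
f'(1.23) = 4.54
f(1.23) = 8.10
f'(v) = 7 - 2*v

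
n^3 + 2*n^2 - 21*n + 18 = (n - 3)*(n - 1)*(n + 6)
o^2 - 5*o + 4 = (o - 4)*(o - 1)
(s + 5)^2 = s^2 + 10*s + 25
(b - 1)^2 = b^2 - 2*b + 1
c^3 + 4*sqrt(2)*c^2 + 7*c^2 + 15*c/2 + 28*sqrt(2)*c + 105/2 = (c + 7)*(c + 3*sqrt(2)/2)*(c + 5*sqrt(2)/2)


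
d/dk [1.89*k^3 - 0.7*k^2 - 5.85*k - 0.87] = 5.67*k^2 - 1.4*k - 5.85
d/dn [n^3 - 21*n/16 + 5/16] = 3*n^2 - 21/16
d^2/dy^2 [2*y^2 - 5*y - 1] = 4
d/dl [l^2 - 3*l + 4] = 2*l - 3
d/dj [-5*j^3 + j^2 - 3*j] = -15*j^2 + 2*j - 3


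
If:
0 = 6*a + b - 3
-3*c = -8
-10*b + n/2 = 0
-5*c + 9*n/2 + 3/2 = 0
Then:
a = 1549/3240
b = 71/540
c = 8/3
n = 71/27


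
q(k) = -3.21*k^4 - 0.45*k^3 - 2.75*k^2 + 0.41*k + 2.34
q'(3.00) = -374.92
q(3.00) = -293.34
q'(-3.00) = 351.44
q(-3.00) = -271.50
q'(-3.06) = 372.50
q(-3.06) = -293.21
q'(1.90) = -102.98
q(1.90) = -51.73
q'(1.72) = -78.38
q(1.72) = -35.47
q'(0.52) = -4.62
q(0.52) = 1.51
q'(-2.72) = 263.77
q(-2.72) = -185.77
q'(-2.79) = 284.10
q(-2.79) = -204.94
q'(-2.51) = 208.75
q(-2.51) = -136.31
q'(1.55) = -59.17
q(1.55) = -23.84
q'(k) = -12.84*k^3 - 1.35*k^2 - 5.5*k + 0.41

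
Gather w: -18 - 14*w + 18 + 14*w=0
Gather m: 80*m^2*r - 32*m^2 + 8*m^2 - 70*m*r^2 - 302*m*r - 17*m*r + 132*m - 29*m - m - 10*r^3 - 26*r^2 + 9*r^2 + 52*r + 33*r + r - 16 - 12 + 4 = m^2*(80*r - 24) + m*(-70*r^2 - 319*r + 102) - 10*r^3 - 17*r^2 + 86*r - 24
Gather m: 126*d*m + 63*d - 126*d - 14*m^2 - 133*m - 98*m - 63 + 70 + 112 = -63*d - 14*m^2 + m*(126*d - 231) + 119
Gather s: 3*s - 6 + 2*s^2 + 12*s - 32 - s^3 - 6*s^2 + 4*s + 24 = -s^3 - 4*s^2 + 19*s - 14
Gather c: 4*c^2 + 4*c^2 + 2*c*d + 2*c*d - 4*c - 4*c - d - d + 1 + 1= 8*c^2 + c*(4*d - 8) - 2*d + 2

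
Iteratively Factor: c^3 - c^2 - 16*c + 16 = (c - 4)*(c^2 + 3*c - 4) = (c - 4)*(c + 4)*(c - 1)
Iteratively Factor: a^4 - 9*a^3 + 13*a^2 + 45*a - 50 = (a - 5)*(a^3 - 4*a^2 - 7*a + 10) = (a - 5)*(a + 2)*(a^2 - 6*a + 5) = (a - 5)*(a - 1)*(a + 2)*(a - 5)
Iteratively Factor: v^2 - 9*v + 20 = (v - 5)*(v - 4)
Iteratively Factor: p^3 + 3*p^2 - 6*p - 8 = (p + 4)*(p^2 - p - 2) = (p + 1)*(p + 4)*(p - 2)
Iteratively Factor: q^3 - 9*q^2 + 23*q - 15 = (q - 5)*(q^2 - 4*q + 3) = (q - 5)*(q - 3)*(q - 1)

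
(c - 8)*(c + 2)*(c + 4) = c^3 - 2*c^2 - 40*c - 64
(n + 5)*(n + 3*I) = n^2 + 5*n + 3*I*n + 15*I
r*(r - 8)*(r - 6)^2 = r^4 - 20*r^3 + 132*r^2 - 288*r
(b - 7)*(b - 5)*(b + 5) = b^3 - 7*b^2 - 25*b + 175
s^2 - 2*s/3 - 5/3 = (s - 5/3)*(s + 1)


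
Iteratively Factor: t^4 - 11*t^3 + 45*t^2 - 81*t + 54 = (t - 2)*(t^3 - 9*t^2 + 27*t - 27) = (t - 3)*(t - 2)*(t^2 - 6*t + 9) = (t - 3)^2*(t - 2)*(t - 3)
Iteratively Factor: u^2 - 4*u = (u)*(u - 4)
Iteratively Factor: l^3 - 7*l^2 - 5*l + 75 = (l + 3)*(l^2 - 10*l + 25) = (l - 5)*(l + 3)*(l - 5)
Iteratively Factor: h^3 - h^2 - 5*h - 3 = (h - 3)*(h^2 + 2*h + 1) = (h - 3)*(h + 1)*(h + 1)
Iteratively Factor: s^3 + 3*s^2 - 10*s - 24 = (s + 4)*(s^2 - s - 6) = (s - 3)*(s + 4)*(s + 2)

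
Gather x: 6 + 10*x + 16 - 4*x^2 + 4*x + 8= -4*x^2 + 14*x + 30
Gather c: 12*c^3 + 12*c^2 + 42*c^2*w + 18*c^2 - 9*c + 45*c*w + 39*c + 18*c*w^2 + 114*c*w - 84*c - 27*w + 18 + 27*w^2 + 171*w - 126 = 12*c^3 + c^2*(42*w + 30) + c*(18*w^2 + 159*w - 54) + 27*w^2 + 144*w - 108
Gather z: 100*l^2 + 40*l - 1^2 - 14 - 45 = 100*l^2 + 40*l - 60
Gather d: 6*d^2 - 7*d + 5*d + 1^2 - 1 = 6*d^2 - 2*d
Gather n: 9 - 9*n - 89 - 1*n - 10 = -10*n - 90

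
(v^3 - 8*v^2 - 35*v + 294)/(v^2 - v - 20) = (-v^3 + 8*v^2 + 35*v - 294)/(-v^2 + v + 20)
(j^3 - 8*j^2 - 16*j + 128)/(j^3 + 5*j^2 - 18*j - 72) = (j^2 - 4*j - 32)/(j^2 + 9*j + 18)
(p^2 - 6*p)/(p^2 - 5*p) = (p - 6)/(p - 5)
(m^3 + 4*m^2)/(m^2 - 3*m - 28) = m^2/(m - 7)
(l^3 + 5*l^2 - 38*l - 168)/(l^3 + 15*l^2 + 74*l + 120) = (l^2 + l - 42)/(l^2 + 11*l + 30)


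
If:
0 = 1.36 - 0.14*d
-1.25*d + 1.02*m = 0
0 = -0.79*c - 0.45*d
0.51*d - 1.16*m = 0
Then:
No Solution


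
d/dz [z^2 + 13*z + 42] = 2*z + 13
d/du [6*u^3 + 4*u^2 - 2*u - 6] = 18*u^2 + 8*u - 2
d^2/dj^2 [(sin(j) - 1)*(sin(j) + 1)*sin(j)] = (7 - 9*sin(j)^2)*sin(j)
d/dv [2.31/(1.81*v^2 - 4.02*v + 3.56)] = (9.2862 - 8.3622*v)/(1.81*v^2 - 4.02*v + 3.56)^2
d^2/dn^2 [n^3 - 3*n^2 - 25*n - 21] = 6*n - 6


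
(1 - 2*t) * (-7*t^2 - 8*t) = 14*t^3 + 9*t^2 - 8*t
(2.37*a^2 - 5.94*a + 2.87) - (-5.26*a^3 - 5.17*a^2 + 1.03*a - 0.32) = 5.26*a^3 + 7.54*a^2 - 6.97*a + 3.19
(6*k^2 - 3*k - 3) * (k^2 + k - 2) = 6*k^4 + 3*k^3 - 18*k^2 + 3*k + 6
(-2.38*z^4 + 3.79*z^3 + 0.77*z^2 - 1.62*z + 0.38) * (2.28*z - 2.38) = -5.4264*z^5 + 14.3056*z^4 - 7.2646*z^3 - 5.5262*z^2 + 4.722*z - 0.9044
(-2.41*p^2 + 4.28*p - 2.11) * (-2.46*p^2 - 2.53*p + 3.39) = 5.9286*p^4 - 4.4315*p^3 - 13.8077*p^2 + 19.8475*p - 7.1529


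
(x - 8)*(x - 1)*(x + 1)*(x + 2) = x^4 - 6*x^3 - 17*x^2 + 6*x + 16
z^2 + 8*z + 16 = (z + 4)^2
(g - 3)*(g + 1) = g^2 - 2*g - 3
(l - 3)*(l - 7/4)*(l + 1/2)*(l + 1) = l^4 - 13*l^3/4 - 11*l^2/8 + 11*l/2 + 21/8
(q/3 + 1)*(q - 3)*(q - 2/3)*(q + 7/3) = q^4/3 + 5*q^3/9 - 95*q^2/27 - 5*q + 14/3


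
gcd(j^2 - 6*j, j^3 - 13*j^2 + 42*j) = j^2 - 6*j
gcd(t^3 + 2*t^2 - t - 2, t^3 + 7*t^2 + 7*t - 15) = t - 1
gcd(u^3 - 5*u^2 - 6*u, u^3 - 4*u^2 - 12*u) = u^2 - 6*u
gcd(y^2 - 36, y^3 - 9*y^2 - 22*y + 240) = y - 6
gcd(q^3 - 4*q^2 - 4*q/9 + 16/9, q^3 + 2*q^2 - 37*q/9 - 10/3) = q + 2/3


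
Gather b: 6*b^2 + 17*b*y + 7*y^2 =6*b^2 + 17*b*y + 7*y^2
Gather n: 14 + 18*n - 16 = 18*n - 2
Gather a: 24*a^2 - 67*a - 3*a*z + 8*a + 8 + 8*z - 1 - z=24*a^2 + a*(-3*z - 59) + 7*z + 7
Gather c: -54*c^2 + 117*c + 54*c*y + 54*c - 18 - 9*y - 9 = -54*c^2 + c*(54*y + 171) - 9*y - 27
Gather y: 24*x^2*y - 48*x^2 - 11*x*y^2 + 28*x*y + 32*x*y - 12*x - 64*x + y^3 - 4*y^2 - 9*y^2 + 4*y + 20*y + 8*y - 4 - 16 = -48*x^2 - 76*x + y^3 + y^2*(-11*x - 13) + y*(24*x^2 + 60*x + 32) - 20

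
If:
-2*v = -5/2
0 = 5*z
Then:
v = 5/4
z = 0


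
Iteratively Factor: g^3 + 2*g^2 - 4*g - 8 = (g + 2)*(g^2 - 4) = (g - 2)*(g + 2)*(g + 2)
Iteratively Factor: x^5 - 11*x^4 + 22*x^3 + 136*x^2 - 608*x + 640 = (x + 4)*(x^4 - 15*x^3 + 82*x^2 - 192*x + 160) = (x - 2)*(x + 4)*(x^3 - 13*x^2 + 56*x - 80) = (x - 4)*(x - 2)*(x + 4)*(x^2 - 9*x + 20) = (x - 4)^2*(x - 2)*(x + 4)*(x - 5)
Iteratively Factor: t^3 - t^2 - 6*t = (t)*(t^2 - t - 6) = t*(t - 3)*(t + 2)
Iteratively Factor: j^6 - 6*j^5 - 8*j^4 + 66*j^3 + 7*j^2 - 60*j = (j + 1)*(j^5 - 7*j^4 - j^3 + 67*j^2 - 60*j) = j*(j + 1)*(j^4 - 7*j^3 - j^2 + 67*j - 60) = j*(j - 5)*(j + 1)*(j^3 - 2*j^2 - 11*j + 12) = j*(j - 5)*(j - 1)*(j + 1)*(j^2 - j - 12) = j*(j - 5)*(j - 4)*(j - 1)*(j + 1)*(j + 3)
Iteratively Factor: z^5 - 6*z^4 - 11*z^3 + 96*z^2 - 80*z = (z - 4)*(z^4 - 2*z^3 - 19*z^2 + 20*z) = (z - 5)*(z - 4)*(z^3 + 3*z^2 - 4*z) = (z - 5)*(z - 4)*(z - 1)*(z^2 + 4*z) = z*(z - 5)*(z - 4)*(z - 1)*(z + 4)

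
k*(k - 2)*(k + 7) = k^3 + 5*k^2 - 14*k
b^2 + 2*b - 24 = (b - 4)*(b + 6)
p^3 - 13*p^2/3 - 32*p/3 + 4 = (p - 6)*(p - 1/3)*(p + 2)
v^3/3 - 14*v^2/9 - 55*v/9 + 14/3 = (v/3 + 1)*(v - 7)*(v - 2/3)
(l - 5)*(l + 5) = l^2 - 25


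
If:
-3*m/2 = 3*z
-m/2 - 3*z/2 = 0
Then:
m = 0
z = 0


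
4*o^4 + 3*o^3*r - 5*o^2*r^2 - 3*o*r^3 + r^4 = (-4*o + r)*(-o + r)*(o + r)^2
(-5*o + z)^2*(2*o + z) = 50*o^3 + 5*o^2*z - 8*o*z^2 + z^3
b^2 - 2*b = b*(b - 2)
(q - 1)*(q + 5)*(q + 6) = q^3 + 10*q^2 + 19*q - 30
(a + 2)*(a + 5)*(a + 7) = a^3 + 14*a^2 + 59*a + 70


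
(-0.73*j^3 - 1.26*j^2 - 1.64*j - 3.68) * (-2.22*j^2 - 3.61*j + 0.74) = 1.6206*j^5 + 5.4325*j^4 + 7.6492*j^3 + 13.1576*j^2 + 12.0712*j - 2.7232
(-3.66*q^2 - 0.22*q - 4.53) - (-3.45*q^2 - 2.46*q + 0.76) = -0.21*q^2 + 2.24*q - 5.29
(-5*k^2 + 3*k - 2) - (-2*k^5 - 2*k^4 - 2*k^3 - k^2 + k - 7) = 2*k^5 + 2*k^4 + 2*k^3 - 4*k^2 + 2*k + 5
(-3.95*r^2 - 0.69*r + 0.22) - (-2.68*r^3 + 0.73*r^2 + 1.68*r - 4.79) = 2.68*r^3 - 4.68*r^2 - 2.37*r + 5.01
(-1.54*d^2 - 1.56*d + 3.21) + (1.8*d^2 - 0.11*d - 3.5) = 0.26*d^2 - 1.67*d - 0.29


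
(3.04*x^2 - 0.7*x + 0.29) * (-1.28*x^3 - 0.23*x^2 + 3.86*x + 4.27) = -3.8912*x^5 + 0.1968*x^4 + 11.5242*x^3 + 10.2121*x^2 - 1.8696*x + 1.2383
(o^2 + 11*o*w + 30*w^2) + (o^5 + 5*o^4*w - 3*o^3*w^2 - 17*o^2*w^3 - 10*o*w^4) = o^5 + 5*o^4*w - 3*o^3*w^2 - 17*o^2*w^3 + o^2 - 10*o*w^4 + 11*o*w + 30*w^2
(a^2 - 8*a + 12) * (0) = 0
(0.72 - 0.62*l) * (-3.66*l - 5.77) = 2.2692*l^2 + 0.9422*l - 4.1544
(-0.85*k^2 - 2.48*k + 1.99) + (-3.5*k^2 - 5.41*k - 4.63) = -4.35*k^2 - 7.89*k - 2.64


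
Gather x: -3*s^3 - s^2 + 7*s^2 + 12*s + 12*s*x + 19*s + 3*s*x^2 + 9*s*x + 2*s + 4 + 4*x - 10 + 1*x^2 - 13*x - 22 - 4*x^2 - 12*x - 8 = -3*s^3 + 6*s^2 + 33*s + x^2*(3*s - 3) + x*(21*s - 21) - 36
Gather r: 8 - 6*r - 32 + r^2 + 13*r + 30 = r^2 + 7*r + 6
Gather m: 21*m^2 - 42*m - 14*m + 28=21*m^2 - 56*m + 28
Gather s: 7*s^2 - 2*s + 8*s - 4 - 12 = 7*s^2 + 6*s - 16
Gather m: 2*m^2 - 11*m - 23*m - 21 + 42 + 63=2*m^2 - 34*m + 84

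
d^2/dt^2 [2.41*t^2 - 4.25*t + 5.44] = 4.82000000000000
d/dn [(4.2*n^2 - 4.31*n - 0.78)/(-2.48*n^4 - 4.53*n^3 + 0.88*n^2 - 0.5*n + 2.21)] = (20.832*n^5 - 13.0404*n^4 - 46.7862*n^3 - 8.9074*n^2 + 19.9368*n - 9.9151)/(6.1504*n^8 + 22.4688*n^7 + 16.1561*n^6 - 5.4928*n^5 - 5.6572*n^4 - 20.9026*n^3 + 4.1396*n^2 - 2.21*n + 4.8841)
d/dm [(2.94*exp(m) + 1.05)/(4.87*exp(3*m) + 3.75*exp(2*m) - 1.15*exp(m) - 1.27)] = (-(2.94*exp(m) + 1.05)*(14.61*exp(2*m) + 7.5*exp(m) - 1.15) + 14.3178*exp(3*m) + 11.025*exp(2*m) - 3.381*exp(m) - 3.7338)*exp(m)/(4.87*exp(3*m) + 3.75*exp(2*m) - 1.15*exp(m) - 1.27)^2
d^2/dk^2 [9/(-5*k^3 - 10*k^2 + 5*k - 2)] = 90*((3*k + 2)*(5*k^3 + 10*k^2 - 5*k + 2) - 5*(3*k^2 + 4*k - 1)^2)/(5*k^3 + 10*k^2 - 5*k + 2)^3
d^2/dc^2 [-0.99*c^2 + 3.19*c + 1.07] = -1.98000000000000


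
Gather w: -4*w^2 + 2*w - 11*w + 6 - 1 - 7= -4*w^2 - 9*w - 2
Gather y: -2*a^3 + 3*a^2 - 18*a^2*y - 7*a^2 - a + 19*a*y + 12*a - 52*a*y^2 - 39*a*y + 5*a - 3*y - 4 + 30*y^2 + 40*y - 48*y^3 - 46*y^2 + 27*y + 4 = -2*a^3 - 4*a^2 + 16*a - 48*y^3 + y^2*(-52*a - 16) + y*(-18*a^2 - 20*a + 64)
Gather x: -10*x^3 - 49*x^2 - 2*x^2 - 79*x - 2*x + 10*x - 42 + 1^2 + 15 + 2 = -10*x^3 - 51*x^2 - 71*x - 24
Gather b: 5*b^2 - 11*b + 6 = 5*b^2 - 11*b + 6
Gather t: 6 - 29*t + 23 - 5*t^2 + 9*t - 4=-5*t^2 - 20*t + 25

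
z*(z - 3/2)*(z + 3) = z^3 + 3*z^2/2 - 9*z/2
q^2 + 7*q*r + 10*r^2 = (q + 2*r)*(q + 5*r)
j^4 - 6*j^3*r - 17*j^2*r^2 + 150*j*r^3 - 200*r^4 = (j - 5*r)*(j - 4*r)*(j - 2*r)*(j + 5*r)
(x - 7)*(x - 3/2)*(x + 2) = x^3 - 13*x^2/2 - 13*x/2 + 21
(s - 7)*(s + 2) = s^2 - 5*s - 14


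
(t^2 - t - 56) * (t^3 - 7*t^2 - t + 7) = t^5 - 8*t^4 - 50*t^3 + 400*t^2 + 49*t - 392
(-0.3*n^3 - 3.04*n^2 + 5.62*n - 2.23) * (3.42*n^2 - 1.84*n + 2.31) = -1.026*n^5 - 9.8448*n^4 + 24.121*n^3 - 24.9898*n^2 + 17.0854*n - 5.1513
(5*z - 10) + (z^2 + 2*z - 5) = z^2 + 7*z - 15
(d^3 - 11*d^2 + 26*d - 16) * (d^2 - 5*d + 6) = d^5 - 16*d^4 + 87*d^3 - 212*d^2 + 236*d - 96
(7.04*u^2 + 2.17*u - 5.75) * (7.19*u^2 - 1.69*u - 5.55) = 50.6176*u^4 + 3.7047*u^3 - 84.0818*u^2 - 2.326*u + 31.9125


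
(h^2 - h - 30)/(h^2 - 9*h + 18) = (h + 5)/(h - 3)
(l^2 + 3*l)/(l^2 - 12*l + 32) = l*(l + 3)/(l^2 - 12*l + 32)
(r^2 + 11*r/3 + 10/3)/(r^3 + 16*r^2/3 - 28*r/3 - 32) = (3*r + 5)/(3*r^2 + 10*r - 48)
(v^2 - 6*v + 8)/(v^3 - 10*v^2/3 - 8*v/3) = 3*(v - 2)/(v*(3*v + 2))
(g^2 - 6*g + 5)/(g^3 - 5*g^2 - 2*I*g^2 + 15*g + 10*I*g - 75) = (g - 1)/(g^2 - 2*I*g + 15)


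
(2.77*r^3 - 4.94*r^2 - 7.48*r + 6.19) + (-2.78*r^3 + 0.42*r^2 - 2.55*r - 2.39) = -0.00999999999999979*r^3 - 4.52*r^2 - 10.03*r + 3.8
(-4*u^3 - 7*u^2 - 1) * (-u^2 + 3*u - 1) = 4*u^5 - 5*u^4 - 17*u^3 + 8*u^2 - 3*u + 1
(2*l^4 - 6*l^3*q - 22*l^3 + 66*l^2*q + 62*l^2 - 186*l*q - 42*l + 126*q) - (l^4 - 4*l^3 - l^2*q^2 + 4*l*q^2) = l^4 - 6*l^3*q - 18*l^3 + l^2*q^2 + 66*l^2*q + 62*l^2 - 4*l*q^2 - 186*l*q - 42*l + 126*q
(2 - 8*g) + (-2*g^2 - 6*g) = -2*g^2 - 14*g + 2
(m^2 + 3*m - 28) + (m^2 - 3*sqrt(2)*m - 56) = 2*m^2 - 3*sqrt(2)*m + 3*m - 84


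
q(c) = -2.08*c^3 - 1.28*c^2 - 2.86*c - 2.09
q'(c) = -6.24*c^2 - 2.56*c - 2.86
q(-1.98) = 14.70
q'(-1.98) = -22.25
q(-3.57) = 86.45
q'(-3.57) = -73.25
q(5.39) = -380.40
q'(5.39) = -197.94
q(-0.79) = 0.40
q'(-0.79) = -4.73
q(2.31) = -41.17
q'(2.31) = -42.07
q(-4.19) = 140.43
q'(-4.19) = -101.68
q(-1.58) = 7.44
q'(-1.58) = -14.39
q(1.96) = -28.27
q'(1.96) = -31.85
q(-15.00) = 6772.81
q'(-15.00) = -1368.46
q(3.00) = -78.35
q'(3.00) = -66.70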